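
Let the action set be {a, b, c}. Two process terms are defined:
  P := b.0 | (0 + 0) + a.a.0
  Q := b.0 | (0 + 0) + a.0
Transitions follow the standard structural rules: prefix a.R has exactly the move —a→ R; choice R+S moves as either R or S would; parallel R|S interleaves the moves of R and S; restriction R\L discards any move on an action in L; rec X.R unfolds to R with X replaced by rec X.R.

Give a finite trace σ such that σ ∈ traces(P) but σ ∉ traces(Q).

aa

LTS(P): 4 reachable states
  s0 = b.0 | (0 + 0) + a.a.0 → —a→ s1, —b→ s2
  s1 = a.0 → —a→ s3
  s2 = 0 | (0 + 0) → ∅
  s3 = 0 → ∅
LTS(Q): 3 reachable states
  t0 = b.0 | (0 + 0) + a.0 → —a→ t1, —b→ t2
  t1 = 0 → ∅
  t2 = 0 | (0 + 0) → ∅
Run σ = ⟨aa⟩ on P: start {s0}
  [1] a ⇒ {s1}
  [2] a ⇒ {s3}
  P completes σ.
Run σ = ⟨aa⟩ on Q: start {t0}
  [1] a ⇒ {t1}
  [2] a ⇒ ∅ (Q stuck)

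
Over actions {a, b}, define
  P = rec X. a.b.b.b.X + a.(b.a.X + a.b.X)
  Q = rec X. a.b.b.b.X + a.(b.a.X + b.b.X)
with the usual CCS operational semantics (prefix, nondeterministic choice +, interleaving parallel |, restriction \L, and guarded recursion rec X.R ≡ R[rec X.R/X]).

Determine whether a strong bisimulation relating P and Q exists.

not bisimilar

Reachable graph of P (6 states):
  p0 = rec X. a.b.b.b.X + a.(b.a.X + a.b.X) → --a--▸ p1, --a--▸ p2
  p1 = b.a.(rec X. a.b.b.b.X + a.(b.a.X + a.b.X)) + a.b.(rec X. a.b.b.b.X + a.(b.a.X + a.b.X)) → --a--▸ p3, --b--▸ p4
  p2 = b.b.b.(rec X. a.b.b.b.X + a.(b.a.X + a.b.X)) → --b--▸ p5
  p3 = b.(rec X. a.b.b.b.X + a.(b.a.X + a.b.X)) → --b--▸ p0
  p4 = a.(rec X. a.b.b.b.X + a.(b.a.X + a.b.X)) → --a--▸ p0
  p5 = b.b.(rec X. a.b.b.b.X + a.(b.a.X + a.b.X)) → --b--▸ p3
Reachable graph of Q (6 states):
  q0 = rec X. a.b.b.b.X + a.(b.a.X + b.b.X) → --a--▸ q1, --a--▸ q2
  q1 = b.a.(rec X. a.b.b.b.X + a.(b.a.X + b.b.X)) + b.b.(rec X. a.b.b.b.X + a.(b.a.X + b.b.X)) → --b--▸ q3, --b--▸ q4
  q2 = b.b.b.(rec X. a.b.b.b.X + a.(b.a.X + b.b.X)) → --b--▸ q5
  q3 = a.(rec X. a.b.b.b.X + a.(b.a.X + b.b.X)) → --a--▸ q0
  q4 = b.(rec X. a.b.b.b.X + a.(b.a.X + b.b.X)) → --b--▸ q0
  q5 = b.b.(rec X. a.b.b.b.X + a.(b.a.X + b.b.X)) → --b--▸ q4
Coarsest stable partition (strong bisimilarity classes):
  B0 = {p0}
  B1 = {p1}
  B2 = {p3}
  B3 = {p4}
  B4 = {p2}
  B5 = {p5}
  B6 = {q0}
  B7 = {q1}
  B8 = {q3}
  B9 = {q4}
  B10 = {q2}
  B11 = {q5}
p0 ∈ B0, q0 ∈ B6 → different blocks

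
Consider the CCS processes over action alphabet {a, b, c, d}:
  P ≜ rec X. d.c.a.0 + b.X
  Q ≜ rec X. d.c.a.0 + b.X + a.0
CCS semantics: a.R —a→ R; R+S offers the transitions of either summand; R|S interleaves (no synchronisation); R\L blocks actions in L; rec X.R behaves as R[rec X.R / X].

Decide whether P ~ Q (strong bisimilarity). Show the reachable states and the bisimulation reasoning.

P's transition system — 4 states:
  m0 = rec X. d.c.a.0 + b.X | ··b··> m0, ··d··> m1
  m1 = c.a.0 | ··c··> m2
  m2 = a.0 | ··a··> m3
  m3 = 0 | deadlocked
Q's transition system — 4 states:
  n0 = rec X. d.c.a.0 + b.X + a.0 | ··a··> n1, ··b··> n0, ··d··> n2
  n1 = 0 | deadlocked
  n2 = c.a.0 | ··c··> n3
  n3 = a.0 | ··a··> n1
Partition-refinement fixed point:
  B0 = {m0}
  B1 = {m1, n2}
  B2 = {m2, n3}
  B3 = {m3, n1}
  B4 = {n0}
m0 ∈ B0, n0 ∈ B4 → different blocks

not bisimilar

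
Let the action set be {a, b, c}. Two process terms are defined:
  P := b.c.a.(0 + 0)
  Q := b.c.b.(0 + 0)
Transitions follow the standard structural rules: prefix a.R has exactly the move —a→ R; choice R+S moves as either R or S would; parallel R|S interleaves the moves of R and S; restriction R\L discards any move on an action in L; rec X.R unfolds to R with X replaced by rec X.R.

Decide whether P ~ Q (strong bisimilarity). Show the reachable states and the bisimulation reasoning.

not bisimilar

P's transition system — 4 states:
  s0 = b.c.a.(0 + 0) :: =b=> s1
  s1 = c.a.(0 + 0) :: =c=> s2
  s2 = a.(0 + 0) :: =a=> s3
  s3 = 0 + 0 :: ∅
Q's transition system — 4 states:
  t0 = b.c.b.(0 + 0) :: =b=> t1
  t1 = c.b.(0 + 0) :: =c=> t2
  t2 = b.(0 + 0) :: =b=> t3
  t3 = 0 + 0 :: ∅
Partition-refinement fixed point:
  B0 = {s0}
  B1 = {s1}
  B2 = {s2}
  B3 = {s3, t3}
  B4 = {t0}
  B5 = {t1}
  B6 = {t2}
s0 ∈ B0, t0 ∈ B4 → different blocks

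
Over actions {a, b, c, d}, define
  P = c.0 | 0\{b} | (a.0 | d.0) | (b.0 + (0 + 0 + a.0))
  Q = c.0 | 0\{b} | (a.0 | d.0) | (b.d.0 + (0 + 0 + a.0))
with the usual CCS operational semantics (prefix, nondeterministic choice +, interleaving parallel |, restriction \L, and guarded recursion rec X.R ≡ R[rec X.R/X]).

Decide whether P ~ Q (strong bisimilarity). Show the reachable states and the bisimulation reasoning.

P ≁ Q

LTS(P): 16 reachable states
  m0 = c.0 | 0\{b} | (a.0 | d.0) | (b.0 + (0 + 0 + a.0)) | --a--▸ m1, --a--▸ m2, --b--▸ m2, --c--▸ m3, --d--▸ m4
  m1 = c.0 | 0\{b} | (0 | d.0) | (b.0 + (0 + 0 + a.0)) | --a--▸ m5, --b--▸ m5, --c--▸ m6, --d--▸ m7
  m2 = c.0 | 0\{b} | (a.0 | d.0) | 0 | --a--▸ m5, --c--▸ m8, --d--▸ m9
  m3 = 0 | 0\{b} | (a.0 | d.0) | (b.0 + (0 + 0 + a.0)) | --a--▸ m6, --a--▸ m8, --b--▸ m8, --d--▸ m10
  m4 = c.0 | 0\{b} | (a.0 | 0) | (b.0 + (0 + 0 + a.0)) | --a--▸ m7, --a--▸ m9, --b--▸ m9, --c--▸ m10
  m5 = c.0 | 0\{b} | (0 | d.0) | 0 | --c--▸ m11, --d--▸ m12
  m6 = 0 | 0\{b} | (0 | d.0) | (b.0 + (0 + 0 + a.0)) | --a--▸ m11, --b--▸ m11, --d--▸ m13
  m7 = c.0 | 0\{b} | (0 | 0) | (b.0 + (0 + 0 + a.0)) | --a--▸ m12, --b--▸ m12, --c--▸ m13
  m8 = 0 | 0\{b} | (a.0 | d.0) | 0 | --a--▸ m11, --d--▸ m14
  m9 = c.0 | 0\{b} | (a.0 | 0) | 0 | --a--▸ m12, --c--▸ m14
  m10 = 0 | 0\{b} | (a.0 | 0) | (b.0 + (0 + 0 + a.0)) | --a--▸ m13, --a--▸ m14, --b--▸ m14
  m11 = 0 | 0\{b} | (0 | d.0) | 0 | --d--▸ m15
  m12 = c.0 | 0\{b} | (0 | 0) | 0 | --c--▸ m15
  m13 = 0 | 0\{b} | (0 | 0) | (b.0 + (0 + 0 + a.0)) | --a--▸ m15, --b--▸ m15
  m14 = 0 | 0\{b} | (a.0 | 0) | 0 | --a--▸ m15
  m15 = 0 | 0\{b} | (0 | 0) | 0 | (no moves)
LTS(Q): 24 reachable states
  n0 = c.0 | 0\{b} | (a.0 | d.0) | (b.d.0 + (0 + 0 + a.0)) | --a--▸ n1, --a--▸ n2, --b--▸ n3, --c--▸ n4, --d--▸ n5
  n1 = c.0 | 0\{b} | (0 | d.0) | (b.d.0 + (0 + 0 + a.0)) | --a--▸ n6, --b--▸ n7, --c--▸ n8, --d--▸ n9
  n2 = c.0 | 0\{b} | (a.0 | d.0) | 0 | --a--▸ n6, --c--▸ n10, --d--▸ n11
  n3 = c.0 | 0\{b} | (a.0 | d.0) | d.0 | --a--▸ n7, --c--▸ n12, --d--▸ n13, --d--▸ n2
  n4 = 0 | 0\{b} | (a.0 | d.0) | (b.d.0 + (0 + 0 + a.0)) | --a--▸ n10, --a--▸ n8, --b--▸ n12, --d--▸ n14
  n5 = c.0 | 0\{b} | (a.0 | 0) | (b.d.0 + (0 + 0 + a.0)) | --a--▸ n11, --a--▸ n9, --b--▸ n13, --c--▸ n14
  n6 = c.0 | 0\{b} | (0 | d.0) | 0 | --c--▸ n15, --d--▸ n16
  n7 = c.0 | 0\{b} | (0 | d.0) | d.0 | --c--▸ n17, --d--▸ n18, --d--▸ n6
  n8 = 0 | 0\{b} | (0 | d.0) | (b.d.0 + (0 + 0 + a.0)) | --a--▸ n15, --b--▸ n17, --d--▸ n19
  n9 = c.0 | 0\{b} | (0 | 0) | (b.d.0 + (0 + 0 + a.0)) | --a--▸ n16, --b--▸ n18, --c--▸ n19
  n10 = 0 | 0\{b} | (a.0 | d.0) | 0 | --a--▸ n15, --d--▸ n20
  n11 = c.0 | 0\{b} | (a.0 | 0) | 0 | --a--▸ n16, --c--▸ n20
  n12 = 0 | 0\{b} | (a.0 | d.0) | d.0 | --a--▸ n17, --d--▸ n10, --d--▸ n21
  n13 = c.0 | 0\{b} | (a.0 | 0) | d.0 | --a--▸ n18, --c--▸ n21, --d--▸ n11
  n14 = 0 | 0\{b} | (a.0 | 0) | (b.d.0 + (0 + 0 + a.0)) | --a--▸ n19, --a--▸ n20, --b--▸ n21
  n15 = 0 | 0\{b} | (0 | d.0) | 0 | --d--▸ n22
  n16 = c.0 | 0\{b} | (0 | 0) | 0 | --c--▸ n22
  n17 = 0 | 0\{b} | (0 | d.0) | d.0 | --d--▸ n15, --d--▸ n23
  n18 = c.0 | 0\{b} | (0 | 0) | d.0 | --c--▸ n23, --d--▸ n16
  n19 = 0 | 0\{b} | (0 | 0) | (b.d.0 + (0 + 0 + a.0)) | --a--▸ n22, --b--▸ n23
  n20 = 0 | 0\{b} | (a.0 | 0) | 0 | --a--▸ n22
  n21 = 0 | 0\{b} | (a.0 | 0) | d.0 | --a--▸ n23, --d--▸ n20
  n22 = 0 | 0\{b} | (0 | 0) | 0 | (no moves)
  n23 = 0 | 0\{b} | (0 | 0) | d.0 | --d--▸ n22
Bisimilarity quotient blocks:
  B0 = {m0}
  B1 = {m3}
  B2 = {m8, n10, n21}
  B3 = {m11, n15, n23}
  B4 = {m15, n22}
  B5 = {m14, n20}
  B6 = {m6}
  B7 = {m13}
  B8 = {m10}
  B9 = {m4}
  B10 = {m7}
  B11 = {m12, n16}
  B12 = {m9, n11}
  B13 = {m2, n13, n2}
  B14 = {m5, n18, n6}
  B15 = {m1}
  B16 = {n0}
  B17 = {n5}
  B18 = {n14}
  B19 = {n19}
  B20 = {n9}
  B21 = {n3}
  B22 = {n12}
  B23 = {n17}
  B24 = {n7}
  B25 = {n1}
  B26 = {n8}
  B27 = {n4}
m0 ∈ B0, n0 ∈ B16 → different blocks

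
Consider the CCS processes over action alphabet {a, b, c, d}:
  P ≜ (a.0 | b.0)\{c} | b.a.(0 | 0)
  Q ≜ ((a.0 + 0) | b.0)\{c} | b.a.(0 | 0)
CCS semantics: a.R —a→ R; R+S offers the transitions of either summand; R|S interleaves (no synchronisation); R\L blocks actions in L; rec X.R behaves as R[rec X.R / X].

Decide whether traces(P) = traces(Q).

YES

P's transition system — 12 states:
  p0 = (a.0 | b.0)\{c} | b.a.(0 | 0) :: --a--▸ p1, --b--▸ p2, --b--▸ p3
  p1 = (0 | b.0)\{c} | b.a.(0 | 0) :: --b--▸ p4, --b--▸ p5
  p2 = (a.0 | 0)\{c} | b.a.(0 | 0) :: --a--▸ p4, --b--▸ p6
  p3 = (a.0 | b.0)\{c} | a.(0 | 0) :: --a--▸ p5, --a--▸ p7, --b--▸ p6
  p4 = (0 | 0)\{c} | b.a.(0 | 0) :: --b--▸ p8
  p5 = (0 | b.0)\{c} | a.(0 | 0) :: --a--▸ p9, --b--▸ p8
  p6 = (a.0 | 0)\{c} | a.(0 | 0) :: --a--▸ p10, --a--▸ p8
  p7 = (a.0 | b.0)\{c} | (0 | 0) :: --a--▸ p9, --b--▸ p10
  p8 = (0 | 0)\{c} | a.(0 | 0) :: --a--▸ p11
  p9 = (0 | b.0)\{c} | (0 | 0) :: --b--▸ p11
  p10 = (a.0 | 0)\{c} | (0 | 0) :: --a--▸ p11
  p11 = (0 | 0)\{c} | (0 | 0) :: ∅
Q's transition system — 12 states:
  q0 = ((a.0 + 0) | b.0)\{c} | b.a.(0 | 0) :: --a--▸ q1, --b--▸ q2, --b--▸ q3
  q1 = (0 | b.0)\{c} | b.a.(0 | 0) :: --b--▸ q4, --b--▸ q5
  q2 = ((a.0 + 0) | 0)\{c} | b.a.(0 | 0) :: --a--▸ q4, --b--▸ q6
  q3 = ((a.0 + 0) | b.0)\{c} | a.(0 | 0) :: --a--▸ q5, --a--▸ q7, --b--▸ q6
  q4 = (0 | 0)\{c} | b.a.(0 | 0) :: --b--▸ q8
  q5 = (0 | b.0)\{c} | a.(0 | 0) :: --a--▸ q9, --b--▸ q8
  q6 = ((a.0 + 0) | 0)\{c} | a.(0 | 0) :: --a--▸ q10, --a--▸ q8
  q7 = ((a.0 + 0) | b.0)\{c} | (0 | 0) :: --a--▸ q9, --b--▸ q10
  q8 = (0 | 0)\{c} | a.(0 | 0) :: --a--▸ q11
  q9 = (0 | b.0)\{c} | (0 | 0) :: --b--▸ q11
  q10 = ((a.0 + 0) | 0)\{c} | (0 | 0) :: --a--▸ q11
  q11 = (0 | 0)\{c} | (0 | 0) :: ∅
Bisimilarity quotient blocks:
  B0 = {p0, q0}
  B1 = {p2, q2}
  B2 = {p6, q6}
  B3 = {p10, p8, q10, q8}
  B4 = {p11, q11}
  B5 = {p4, q4}
  B6 = {p3, q3}
  B7 = {p5, p7, q5, q7}
  B8 = {p9, q9}
  B9 = {p1, q1}
p0 ∈ B0, q0 ∈ B0 → same block
Bisimilar ⇒ trace-equivalent.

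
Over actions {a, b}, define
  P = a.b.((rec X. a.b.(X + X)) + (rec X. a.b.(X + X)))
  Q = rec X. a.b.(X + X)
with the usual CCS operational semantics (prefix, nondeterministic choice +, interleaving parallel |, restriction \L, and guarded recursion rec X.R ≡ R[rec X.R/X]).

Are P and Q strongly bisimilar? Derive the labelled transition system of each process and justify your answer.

YES

P's transition system — 3 states:
  u0 = a.b.((rec X. a.b.(X + X)) + (rec X. a.b.(X + X))) :: ··a··> u1
  u1 = b.((rec X. a.b.(X + X)) + (rec X. a.b.(X + X))) :: ··b··> u2
  u2 = (rec X. a.b.(X + X)) + (rec X. a.b.(X + X)) :: ··a··> u1
Q's transition system — 3 states:
  v0 = rec X. a.b.(X + X) :: ··a··> v1
  v1 = b.((rec X. a.b.(X + X)) + (rec X. a.b.(X + X))) :: ··b··> v2
  v2 = (rec X. a.b.(X + X)) + (rec X. a.b.(X + X)) :: ··a··> v1
Partition-refinement fixed point:
  B0 = {u0, u2, v0, v2}
  B1 = {u1, v1}
u0 ∈ B0, v0 ∈ B0 → same block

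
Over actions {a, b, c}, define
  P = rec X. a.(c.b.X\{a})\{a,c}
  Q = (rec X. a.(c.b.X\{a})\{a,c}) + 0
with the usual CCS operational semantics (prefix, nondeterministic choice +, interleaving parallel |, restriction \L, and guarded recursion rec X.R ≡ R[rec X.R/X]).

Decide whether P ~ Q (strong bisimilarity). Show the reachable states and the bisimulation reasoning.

P's transition system — 2 states:
  p0 = rec X. a.(c.b.X\{a})\{a,c} ⊢ --a--▸ p1
  p1 = (c.b.(rec X. a.(c.b.X\{a})\{a,c})\{a})\{a,c} ⊢ stopped
Q's transition system — 2 states:
  q0 = (rec X. a.(c.b.X\{a})\{a,c}) + 0 ⊢ --a--▸ q1
  q1 = (c.b.(rec X. a.(c.b.X\{a})\{a,c})\{a})\{a,c} ⊢ stopped
Partition-refinement fixed point:
  B0 = {p0, q0}
  B1 = {p1, q1}
p0 ∈ B0, q0 ∈ B0 → same block

bisimilar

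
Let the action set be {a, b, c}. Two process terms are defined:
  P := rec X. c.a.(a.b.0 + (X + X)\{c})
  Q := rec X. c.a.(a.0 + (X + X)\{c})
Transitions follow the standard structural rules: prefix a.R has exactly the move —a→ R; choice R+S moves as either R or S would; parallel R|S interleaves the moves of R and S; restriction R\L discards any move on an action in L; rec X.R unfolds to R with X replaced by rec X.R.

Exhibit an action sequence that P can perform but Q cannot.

caab

P's transition system — 5 states:
  p0 = rec X. c.a.(a.b.0 + (X + X)\{c}) → —c→ p1
  p1 = a.(a.b.0 + ((rec X. c.a.(a.b.0 + (X + X)\{c})) + (rec X. c.a.(a.b.0 + (X + X)\{c})))\{c}) → —a→ p2
  p2 = a.b.0 + ((rec X. c.a.(a.b.0 + (X + X)\{c})) + (rec X. c.a.(a.b.0 + (X + X)\{c})))\{c} → —a→ p3
  p3 = b.0 → —b→ p4
  p4 = 0 → ·
Q's transition system — 4 states:
  q0 = rec X. c.a.(a.0 + (X + X)\{c}) → —c→ q1
  q1 = a.(a.0 + ((rec X. c.a.(a.0 + (X + X)\{c})) + (rec X. c.a.(a.0 + (X + X)\{c})))\{c}) → —a→ q2
  q2 = a.0 + ((rec X. c.a.(a.0 + (X + X)\{c})) + (rec X. c.a.(a.0 + (X + X)\{c})))\{c} → —a→ q3
  q3 = 0 → ·
Executing caab from P (initial set {p0}):
  [1] c ⇒ {p1}
  [2] a ⇒ {p2}
  [3] a ⇒ {p3}
  [4] b ⇒ {p4}
  — P admits the full trace.
Executing caab from Q (initial set {q0}):
  [1] c ⇒ {q1}
  [2] a ⇒ {q2}
  [3] a ⇒ {q3}
  [4] b ⇒ ∅  — Q cannot continue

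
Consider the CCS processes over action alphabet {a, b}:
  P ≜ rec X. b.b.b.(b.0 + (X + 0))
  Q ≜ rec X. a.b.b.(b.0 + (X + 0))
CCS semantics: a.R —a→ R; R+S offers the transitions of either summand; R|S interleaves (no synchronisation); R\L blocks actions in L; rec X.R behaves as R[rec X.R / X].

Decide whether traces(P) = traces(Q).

NO — witness ⟨b⟩

Reachable graph of P (5 states):
  u0 = rec X. b.b.b.(b.0 + (X + 0)) has moves =b=> u1
  u1 = b.b.(b.0 + ((rec X. b.b.b.(b.0 + (X + 0))) + 0)) has moves =b=> u2
  u2 = b.(b.0 + ((rec X. b.b.b.(b.0 + (X + 0))) + 0)) has moves =b=> u3
  u3 = b.0 + ((rec X. b.b.b.(b.0 + (X + 0))) + 0) has moves =b=> u1, =b=> u4
  u4 = 0 has moves ·
Reachable graph of Q (5 states):
  v0 = rec X. a.b.b.(b.0 + (X + 0)) has moves =a=> v1
  v1 = b.b.(b.0 + ((rec X. a.b.b.(b.0 + (X + 0))) + 0)) has moves =b=> v2
  v2 = b.(b.0 + ((rec X. a.b.b.(b.0 + (X + 0))) + 0)) has moves =b=> v3
  v3 = b.0 + ((rec X. a.b.b.(b.0 + (X + 0))) + 0) has moves =a=> v1, =b=> v4
  v4 = 0 has moves ·
Trace ⟨b⟩ through P, begin at {u0}:
  [1] b ⇒ {u1}
  — P admits the full trace.
Trace ⟨b⟩ through Q, begin at {v0}:
  [1] b ⇒ ∅ (Q stuck)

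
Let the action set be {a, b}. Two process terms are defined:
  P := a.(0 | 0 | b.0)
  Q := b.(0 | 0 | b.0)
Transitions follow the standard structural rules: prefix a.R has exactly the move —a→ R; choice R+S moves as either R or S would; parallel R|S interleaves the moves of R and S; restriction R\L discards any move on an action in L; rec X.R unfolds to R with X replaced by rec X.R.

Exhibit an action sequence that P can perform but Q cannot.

P's transition system — 3 states:
  m0 = a.(0 | 0 | b.0) | -a-> m1
  m1 = 0 | 0 | b.0 | -b-> m2
  m2 = 0 | 0 | 0 | deadlocked
Q's transition system — 3 states:
  n0 = b.(0 | 0 | b.0) | -b-> n1
  n1 = 0 | 0 | b.0 | -b-> n2
  n2 = 0 | 0 | 0 | deadlocked
Trace ⟨a⟩ through P, begin at {m0}:
  after a @ step 1: {m1}
  P completes σ.
Trace ⟨a⟩ through Q, begin at {n0}:
  after a @ step 1: ∅ (Q stuck)

a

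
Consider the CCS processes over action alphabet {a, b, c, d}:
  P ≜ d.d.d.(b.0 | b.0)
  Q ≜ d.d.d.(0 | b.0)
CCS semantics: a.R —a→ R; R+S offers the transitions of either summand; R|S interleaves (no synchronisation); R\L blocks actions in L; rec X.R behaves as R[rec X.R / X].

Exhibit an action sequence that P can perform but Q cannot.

Reachable graph of P (7 states):
  m0 = d.d.d.(b.0 | b.0) | --d--▸ m1
  m1 = d.d.(b.0 | b.0) | --d--▸ m2
  m2 = d.(b.0 | b.0) | --d--▸ m3
  m3 = b.0 | b.0 | --b--▸ m4, --b--▸ m5
  m4 = 0 | b.0 | --b--▸ m6
  m5 = b.0 | 0 | --b--▸ m6
  m6 = 0 | 0 | deadlocked
Reachable graph of Q (5 states):
  n0 = d.d.d.(0 | b.0) | --d--▸ n1
  n1 = d.d.(0 | b.0) | --d--▸ n2
  n2 = d.(0 | b.0) | --d--▸ n3
  n3 = 0 | b.0 | --b--▸ n4
  n4 = 0 | 0 | deadlocked
Trace ⟨dddbb⟩ through P, begin at {m0}:
  after d @ step 1: {m1}
  after d @ step 2: {m2}
  after d @ step 3: {m3}
  after b @ step 4: {m4, m5}
  after b @ step 5: {m6}
  — P admits the full trace.
Trace ⟨dddbb⟩ through Q, begin at {n0}:
  after d @ step 1: {n1}
  after d @ step 2: {n2}
  after d @ step 3: {n3}
  after b @ step 4: {n4}
  after b @ step 5: ∅  — Q cannot continue

dddbb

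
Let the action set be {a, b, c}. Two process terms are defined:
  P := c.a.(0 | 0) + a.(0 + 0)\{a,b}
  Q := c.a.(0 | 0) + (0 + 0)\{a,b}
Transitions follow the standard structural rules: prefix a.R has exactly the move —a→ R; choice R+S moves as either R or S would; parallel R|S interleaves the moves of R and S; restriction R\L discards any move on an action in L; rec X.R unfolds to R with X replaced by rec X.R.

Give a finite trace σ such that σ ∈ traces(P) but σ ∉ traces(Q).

a

Reachable graph of P (4 states):
  m0 = c.a.(0 | 0) + a.(0 + 0)\{a,b} has moves --a--▸ m1, --c--▸ m2
  m1 = (0 + 0)\{a,b} has moves stopped
  m2 = a.(0 | 0) has moves --a--▸ m3
  m3 = 0 | 0 has moves stopped
Reachable graph of Q (3 states):
  n0 = c.a.(0 | 0) + (0 + 0)\{a,b} has moves --c--▸ n1
  n1 = a.(0 | 0) has moves --a--▸ n2
  n2 = 0 | 0 has moves stopped
Run σ = ⟨a⟩ on P: start {m0}
  step 1 (a): {m1}
  P completes σ.
Run σ = ⟨a⟩ on Q: start {n0}
  step 1 (a): ∅  — Q cannot continue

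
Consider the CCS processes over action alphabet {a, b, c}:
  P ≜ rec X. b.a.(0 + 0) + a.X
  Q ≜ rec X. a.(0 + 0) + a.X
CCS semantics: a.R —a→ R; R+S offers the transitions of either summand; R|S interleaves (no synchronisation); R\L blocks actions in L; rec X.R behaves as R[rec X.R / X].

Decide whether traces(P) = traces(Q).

Reachable graph of P (3 states):
  s0 = rec X. b.a.(0 + 0) + a.X → --a--▸ s0, --b--▸ s1
  s1 = a.(0 + 0) → --a--▸ s2
  s2 = 0 + 0 → stopped
Reachable graph of Q (2 states):
  t0 = rec X. a.(0 + 0) + a.X → --a--▸ t0, --a--▸ t1
  t1 = 0 + 0 → stopped
Trace ⟨b⟩ through P, begin at {s0}:
  after b @ step 1: {s1}
  — P admits the full trace.
Trace ⟨b⟩ through Q, begin at {t0}:
  after b @ step 1: no successor for Q

traces(P) ≠ traces(Q) — witness ⟨b⟩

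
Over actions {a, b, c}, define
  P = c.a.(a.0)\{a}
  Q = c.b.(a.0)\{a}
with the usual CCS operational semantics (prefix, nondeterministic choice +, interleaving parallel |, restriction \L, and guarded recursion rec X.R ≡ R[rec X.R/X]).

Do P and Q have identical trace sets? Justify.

Reachable graph of P (3 states):
  s0 = c.a.(a.0)\{a} ⊢ -c-> s1
  s1 = a.(a.0)\{a} ⊢ -a-> s2
  s2 = (a.0)\{a} ⊢ ∅
Reachable graph of Q (3 states):
  t0 = c.b.(a.0)\{a} ⊢ -c-> t1
  t1 = b.(a.0)\{a} ⊢ -b-> t2
  t2 = (a.0)\{a} ⊢ ∅
Trace ⟨ca⟩ through P, begin at {s0}:
  after c @ step 1: {s1}
  after a @ step 2: {s2}
  P completes σ.
Trace ⟨ca⟩ through Q, begin at {t0}:
  after c @ step 1: {t1}
  after a @ step 2: ∅ (Q stuck)

NO — witness ⟨ca⟩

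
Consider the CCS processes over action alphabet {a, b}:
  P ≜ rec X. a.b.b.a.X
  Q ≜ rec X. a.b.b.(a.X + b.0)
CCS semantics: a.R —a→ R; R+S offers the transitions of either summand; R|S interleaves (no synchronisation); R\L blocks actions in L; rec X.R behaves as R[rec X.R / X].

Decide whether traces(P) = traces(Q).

traces(P) ≠ traces(Q) — witness ⟨abbb⟩

LTS(P): 4 reachable states
  p0 = rec X. a.b.b.a.X → --a--▸ p1
  p1 = b.b.a.(rec X. a.b.b.a.X) → --b--▸ p2
  p2 = b.a.(rec X. a.b.b.a.X) → --b--▸ p3
  p3 = a.(rec X. a.b.b.a.X) → --a--▸ p0
LTS(Q): 5 reachable states
  q0 = rec X. a.b.b.(a.X + b.0) → --a--▸ q1
  q1 = b.b.(a.(rec X. a.b.b.(a.X + b.0)) + b.0) → --b--▸ q2
  q2 = b.(a.(rec X. a.b.b.(a.X + b.0)) + b.0) → --b--▸ q3
  q3 = a.(rec X. a.b.b.(a.X + b.0)) + b.0 → --a--▸ q0, --b--▸ q4
  q4 = 0 → ·
Executing abbb from Q (initial set {q0}):
  after a @ step 1: {q1}
  after b @ step 2: {q2}
  after b @ step 3: {q3}
  after b @ step 4: {q4}
  Q completes σ.
Executing abbb from P (initial set {p0}):
  after a @ step 1: {p1}
  after b @ step 2: {p2}
  after b @ step 3: {p3}
  after b @ step 4: no successor for P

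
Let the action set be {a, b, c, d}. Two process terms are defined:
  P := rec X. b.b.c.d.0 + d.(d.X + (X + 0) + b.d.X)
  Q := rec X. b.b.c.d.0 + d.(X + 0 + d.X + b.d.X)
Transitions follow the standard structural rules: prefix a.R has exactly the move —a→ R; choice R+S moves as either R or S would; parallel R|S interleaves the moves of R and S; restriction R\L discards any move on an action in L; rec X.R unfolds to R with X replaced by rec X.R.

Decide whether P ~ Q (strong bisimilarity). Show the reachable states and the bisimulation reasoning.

LTS(P): 7 reachable states
  s0 = rec X. b.b.c.d.0 + d.(d.X + (X + 0) + b.d.X) → --b--▸ s1, --d--▸ s2
  s1 = b.c.d.0 → --b--▸ s3
  s2 = d.(rec X. b.b.c.d.0 + d.(d.X + (X + 0) + b.d.X)) + ((rec X. b.b.c.d.0 + d.(d.X + (X + 0) + b.d.X)) + 0) + b.d.(rec X. b.b.c.d.0 + d.(d.X + (X + 0) + b.d.X)) → --b--▸ s1, --b--▸ s4, --d--▸ s0, --d--▸ s2
  s3 = c.d.0 → --c--▸ s5
  s4 = d.(rec X. b.b.c.d.0 + d.(d.X + (X + 0) + b.d.X)) → --d--▸ s0
  s5 = d.0 → --d--▸ s6
  s6 = 0 → ∅
LTS(Q): 7 reachable states
  t0 = rec X. b.b.c.d.0 + d.(X + 0 + d.X + b.d.X) → --b--▸ t1, --d--▸ t2
  t1 = b.c.d.0 → --b--▸ t3
  t2 = (rec X. b.b.c.d.0 + d.(X + 0 + d.X + b.d.X)) + 0 + d.(rec X. b.b.c.d.0 + d.(X + 0 + d.X + b.d.X)) + b.d.(rec X. b.b.c.d.0 + d.(X + 0 + d.X + b.d.X)) → --b--▸ t1, --b--▸ t4, --d--▸ t0, --d--▸ t2
  t3 = c.d.0 → --c--▸ t5
  t4 = d.(rec X. b.b.c.d.0 + d.(X + 0 + d.X + b.d.X)) → --d--▸ t0
  t5 = d.0 → --d--▸ t6
  t6 = 0 → ∅
Partition-refinement fixed point:
  B0 = {s0, t0}
  B1 = {s2, t2}
  B2 = {s4, t4}
  B3 = {s1, t1}
  B4 = {s3, t3}
  B5 = {s5, t5}
  B6 = {s6, t6}
s0 ∈ B0, t0 ∈ B0 → same block

YES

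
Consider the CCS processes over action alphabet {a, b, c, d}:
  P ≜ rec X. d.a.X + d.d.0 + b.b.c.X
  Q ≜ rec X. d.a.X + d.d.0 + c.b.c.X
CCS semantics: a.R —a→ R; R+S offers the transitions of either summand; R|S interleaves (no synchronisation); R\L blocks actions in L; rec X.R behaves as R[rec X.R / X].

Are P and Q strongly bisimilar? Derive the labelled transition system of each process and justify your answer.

P ≁ Q

P's transition system — 6 states:
  p0 = rec X. d.a.X + d.d.0 + b.b.c.X | =b=> p1, =d=> p2, =d=> p3
  p1 = b.c.(rec X. d.a.X + d.d.0 + b.b.c.X) | =b=> p4
  p2 = a.(rec X. d.a.X + d.d.0 + b.b.c.X) | =a=> p0
  p3 = d.0 | =d=> p5
  p4 = c.(rec X. d.a.X + d.d.0 + b.b.c.X) | =c=> p0
  p5 = 0 | ∅
Q's transition system — 6 states:
  q0 = rec X. d.a.X + d.d.0 + c.b.c.X | =c=> q1, =d=> q2, =d=> q3
  q1 = b.c.(rec X. d.a.X + d.d.0 + c.b.c.X) | =b=> q4
  q2 = a.(rec X. d.a.X + d.d.0 + c.b.c.X) | =a=> q0
  q3 = d.0 | =d=> q5
  q4 = c.(rec X. d.a.X + d.d.0 + c.b.c.X) | =c=> q0
  q5 = 0 | ∅
Partition-refinement fixed point:
  B0 = {p0}
  B1 = {p2}
  B2 = {p1}
  B3 = {p4}
  B4 = {p3, q3}
  B5 = {p5, q5}
  B6 = {q0}
  B7 = {q2}
  B8 = {q1}
  B9 = {q4}
p0 ∈ B0, q0 ∈ B6 → different blocks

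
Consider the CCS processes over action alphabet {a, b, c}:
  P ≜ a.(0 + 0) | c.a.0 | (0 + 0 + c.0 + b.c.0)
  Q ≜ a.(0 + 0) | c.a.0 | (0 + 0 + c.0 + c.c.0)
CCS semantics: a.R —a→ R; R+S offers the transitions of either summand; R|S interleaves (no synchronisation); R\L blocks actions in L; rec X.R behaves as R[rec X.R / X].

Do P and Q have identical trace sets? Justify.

traces(P) ≠ traces(Q) — witness ⟨b⟩

P's transition system — 18 states:
  m0 = a.(0 + 0) | c.a.0 | (0 + 0 + c.0 + b.c.0) has moves --a--▸ m1, --b--▸ m2, --c--▸ m3, --c--▸ m4
  m1 = (0 + 0) | c.a.0 | (0 + 0 + c.0 + b.c.0) has moves --b--▸ m5, --c--▸ m6, --c--▸ m7
  m2 = a.(0 + 0) | c.a.0 | c.0 has moves --a--▸ m5, --c--▸ m4, --c--▸ m8
  m3 = a.(0 + 0) | a.0 | (0 + 0 + c.0 + b.c.0) has moves --a--▸ m6, --a--▸ m9, --b--▸ m8, --c--▸ m10
  m4 = a.(0 + 0) | c.a.0 | 0 has moves --a--▸ m7, --c--▸ m10
  m5 = (0 + 0) | c.a.0 | c.0 has moves --c--▸ m11, --c--▸ m7
  m6 = (0 + 0) | a.0 | (0 + 0 + c.0 + b.c.0) has moves --a--▸ m12, --b--▸ m11, --c--▸ m13
  m7 = (0 + 0) | c.a.0 | 0 has moves --c--▸ m13
  m8 = a.(0 + 0) | a.0 | c.0 has moves --a--▸ m11, --a--▸ m14, --c--▸ m10
  m9 = a.(0 + 0) | 0 | (0 + 0 + c.0 + b.c.0) has moves --a--▸ m12, --b--▸ m14, --c--▸ m15
  m10 = a.(0 + 0) | a.0 | 0 has moves --a--▸ m13, --a--▸ m15
  m11 = (0 + 0) | a.0 | c.0 has moves --a--▸ m16, --c--▸ m13
  m12 = (0 + 0) | 0 | (0 + 0 + c.0 + b.c.0) has moves --b--▸ m16, --c--▸ m17
  m13 = (0 + 0) | a.0 | 0 has moves --a--▸ m17
  m14 = a.(0 + 0) | 0 | c.0 has moves --a--▸ m16, --c--▸ m15
  m15 = a.(0 + 0) | 0 | 0 has moves --a--▸ m17
  m16 = (0 + 0) | 0 | c.0 has moves --c--▸ m17
  m17 = (0 + 0) | 0 | 0 has moves (no moves)
Q's transition system — 18 states:
  n0 = a.(0 + 0) | c.a.0 | (0 + 0 + c.0 + c.c.0) has moves --a--▸ n1, --c--▸ n2, --c--▸ n3, --c--▸ n4
  n1 = (0 + 0) | c.a.0 | (0 + 0 + c.0 + c.c.0) has moves --c--▸ n5, --c--▸ n6, --c--▸ n7
  n2 = a.(0 + 0) | a.0 | (0 + 0 + c.0 + c.c.0) has moves --a--▸ n5, --a--▸ n8, --c--▸ n10, --c--▸ n9
  n3 = a.(0 + 0) | c.a.0 | 0 has moves --a--▸ n6, --c--▸ n9
  n4 = a.(0 + 0) | c.a.0 | c.0 has moves --a--▸ n7, --c--▸ n10, --c--▸ n3
  n5 = (0 + 0) | a.0 | (0 + 0 + c.0 + c.c.0) has moves --a--▸ n11, --c--▸ n12, --c--▸ n13
  n6 = (0 + 0) | c.a.0 | 0 has moves --c--▸ n12
  n7 = (0 + 0) | c.a.0 | c.0 has moves --c--▸ n13, --c--▸ n6
  n8 = a.(0 + 0) | 0 | (0 + 0 + c.0 + c.c.0) has moves --a--▸ n11, --c--▸ n14, --c--▸ n15
  n9 = a.(0 + 0) | a.0 | 0 has moves --a--▸ n12, --a--▸ n14
  n10 = a.(0 + 0) | a.0 | c.0 has moves --a--▸ n13, --a--▸ n15, --c--▸ n9
  n11 = (0 + 0) | 0 | (0 + 0 + c.0 + c.c.0) has moves --c--▸ n16, --c--▸ n17
  n12 = (0 + 0) | a.0 | 0 has moves --a--▸ n16
  n13 = (0 + 0) | a.0 | c.0 has moves --a--▸ n17, --c--▸ n12
  n14 = a.(0 + 0) | 0 | 0 has moves --a--▸ n16
  n15 = a.(0 + 0) | 0 | c.0 has moves --a--▸ n17, --c--▸ n14
  n16 = (0 + 0) | 0 | 0 has moves (no moves)
  n17 = (0 + 0) | 0 | c.0 has moves --c--▸ n16
Executing b from P (initial set {m0}):
  step 1 (b): {m2}
  — P admits the full trace.
Executing b from Q (initial set {n0}):
  step 1 (b): no successor for Q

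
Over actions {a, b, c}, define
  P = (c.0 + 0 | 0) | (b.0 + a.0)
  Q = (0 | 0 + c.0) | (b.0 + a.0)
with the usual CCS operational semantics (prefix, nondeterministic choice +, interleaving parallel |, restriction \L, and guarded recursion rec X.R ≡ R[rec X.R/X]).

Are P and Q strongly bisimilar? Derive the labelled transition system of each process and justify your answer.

Reachable graph of P (4 states):
  u0 = (c.0 + 0 | 0) | (b.0 + a.0) | --a--▸ u1, --b--▸ u1, --c--▸ u2
  u1 = (c.0 + 0 | 0) | 0 | --c--▸ u3
  u2 = 0 | (b.0 + a.0) | --a--▸ u3, --b--▸ u3
  u3 = 0 | 0 | stopped
Reachable graph of Q (4 states):
  v0 = (0 | 0 + c.0) | (b.0 + a.0) | --a--▸ v1, --b--▸ v1, --c--▸ v2
  v1 = (0 | 0 + c.0) | 0 | --c--▸ v3
  v2 = 0 | (b.0 + a.0) | --a--▸ v3, --b--▸ v3
  v3 = 0 | 0 | stopped
Bisimilarity quotient blocks:
  B0 = {u0, v0}
  B1 = {u2, v2}
  B2 = {u3, v3}
  B3 = {u1, v1}
u0 ∈ B0, v0 ∈ B0 → same block

bisimilar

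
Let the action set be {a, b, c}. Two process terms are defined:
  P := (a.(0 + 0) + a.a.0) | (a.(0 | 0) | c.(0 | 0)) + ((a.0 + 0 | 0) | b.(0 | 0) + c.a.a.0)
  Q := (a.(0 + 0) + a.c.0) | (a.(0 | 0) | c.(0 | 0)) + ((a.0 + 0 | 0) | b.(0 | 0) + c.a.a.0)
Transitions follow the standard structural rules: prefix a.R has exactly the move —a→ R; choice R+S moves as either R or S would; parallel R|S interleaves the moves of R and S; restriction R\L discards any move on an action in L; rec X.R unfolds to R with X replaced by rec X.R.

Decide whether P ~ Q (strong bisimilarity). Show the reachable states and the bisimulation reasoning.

P ≁ Q

LTS(P): 22 reachable states
  p0 = (a.(0 + 0) + a.a.0) | (a.(0 | 0) | c.(0 | 0)) + ((a.0 + 0 | 0) | b.(0 | 0) + c.a.a.0) has moves -a-> p1, -a-> p2, -a-> p3, -a-> p4, -b-> p5, -c-> p6, -c-> p7
  p1 = (0 + 0) | (a.(0 | 0) | c.(0 | 0)) has moves -a-> p8, -c-> p9
  p2 = (a.(0 + 0) + a.a.0) | (0 | 0 | c.(0 | 0)) has moves -a-> p10, -a-> p8, -c-> p11
  p3 = 0 | b.(0 | 0) has moves -b-> p12
  p4 = a.0 | (a.(0 | 0) | c.(0 | 0)) has moves -a-> p10, -a-> p13, -c-> p14
  p5 = (a.0 + 0 | 0) | (0 | 0) has moves -a-> p12
  p6 = (a.(0 + 0) + a.a.0) | (a.(0 | 0) | (0 | 0)) has moves -a-> p11, -a-> p14, -a-> p9
  p7 = a.a.0 has moves -a-> p15
  p8 = (0 + 0) | (0 | 0 | c.(0 | 0)) has moves -c-> p16
  p9 = (0 + 0) | (a.(0 | 0) | (0 | 0)) has moves -a-> p16
  p10 = a.0 | (0 | 0 | c.(0 | 0)) has moves -a-> p17, -c-> p18
  p11 = (a.(0 + 0) + a.a.0) | (0 | 0 | (0 | 0)) has moves -a-> p16, -a-> p18
  p12 = 0 | (0 | 0) has moves deadlocked
  p13 = 0 | (a.(0 | 0) | c.(0 | 0)) has moves -a-> p17, -c-> p19
  p14 = a.0 | (a.(0 | 0) | (0 | 0)) has moves -a-> p18, -a-> p19
  p15 = a.0 has moves -a-> p20
  p16 = (0 + 0) | (0 | 0 | (0 | 0)) has moves deadlocked
  p17 = 0 | (0 | 0 | c.(0 | 0)) has moves -c-> p21
  p18 = a.0 | (0 | 0 | (0 | 0)) has moves -a-> p21
  p19 = 0 | (a.(0 | 0) | (0 | 0)) has moves -a-> p21
  p20 = 0 has moves deadlocked
  p21 = 0 | (0 | 0 | (0 | 0)) has moves deadlocked
LTS(Q): 22 reachable states
  q0 = (a.(0 + 0) + a.c.0) | (a.(0 | 0) | c.(0 | 0)) + ((a.0 + 0 | 0) | b.(0 | 0) + c.a.a.0) has moves -a-> q1, -a-> q2, -a-> q3, -a-> q4, -b-> q5, -c-> q6, -c-> q7
  q1 = (0 + 0) | (a.(0 | 0) | c.(0 | 0)) has moves -a-> q8, -c-> q9
  q2 = (a.(0 + 0) + a.c.0) | (0 | 0 | c.(0 | 0)) has moves -a-> q10, -a-> q8, -c-> q11
  q3 = 0 | b.(0 | 0) has moves -b-> q12
  q4 = c.0 | (a.(0 | 0) | c.(0 | 0)) has moves -a-> q10, -c-> q13, -c-> q14
  q5 = (a.0 + 0 | 0) | (0 | 0) has moves -a-> q12
  q6 = (a.(0 + 0) + a.c.0) | (a.(0 | 0) | (0 | 0)) has moves -a-> q11, -a-> q14, -a-> q9
  q7 = a.a.0 has moves -a-> q15
  q8 = (0 + 0) | (0 | 0 | c.(0 | 0)) has moves -c-> q16
  q9 = (0 + 0) | (a.(0 | 0) | (0 | 0)) has moves -a-> q16
  q10 = c.0 | (0 | 0 | c.(0 | 0)) has moves -c-> q17, -c-> q18
  q11 = (a.(0 + 0) + a.c.0) | (0 | 0 | (0 | 0)) has moves -a-> q16, -a-> q18
  q12 = 0 | (0 | 0) has moves deadlocked
  q13 = 0 | (a.(0 | 0) | c.(0 | 0)) has moves -a-> q17, -c-> q19
  q14 = c.0 | (a.(0 | 0) | (0 | 0)) has moves -a-> q18, -c-> q19
  q15 = a.0 has moves -a-> q20
  q16 = (0 + 0) | (0 | 0 | (0 | 0)) has moves deadlocked
  q17 = 0 | (0 | 0 | c.(0 | 0)) has moves -c-> q21
  q18 = c.0 | (0 | 0 | (0 | 0)) has moves -c-> q21
  q19 = 0 | (a.(0 | 0) | (0 | 0)) has moves -a-> q21
  q20 = 0 has moves deadlocked
  q21 = 0 | (0 | 0 | (0 | 0)) has moves deadlocked
Coarsest stable partition (strong bisimilarity classes):
  B0 = {p0}
  B1 = {p15, p18, p19, p5, p9, q15, q19, q5, q9}
  B2 = {p12, p16, p20, p21, q12, q16, q20, q21}
  B3 = {p4}
  B4 = {p1, p10, p13, q1, q13, q14}
  B5 = {p17, p8, q17, q18, q8}
  B6 = {p14, p7, q7}
  B7 = {p2}
  B8 = {p11}
  B9 = {p6}
  B10 = {p3, q3}
  B11 = {q0}
  B12 = {q4}
  B13 = {q10}
  B14 = {q2}
  B15 = {q11}
  B16 = {q6}
p0 ∈ B0, q0 ∈ B11 → different blocks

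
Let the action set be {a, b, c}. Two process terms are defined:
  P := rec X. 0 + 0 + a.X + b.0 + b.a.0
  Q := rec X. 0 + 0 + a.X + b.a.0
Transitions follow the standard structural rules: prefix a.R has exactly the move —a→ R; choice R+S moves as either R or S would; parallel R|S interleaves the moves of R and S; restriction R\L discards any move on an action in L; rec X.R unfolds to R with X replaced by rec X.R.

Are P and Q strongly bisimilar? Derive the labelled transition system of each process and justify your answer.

NO

LTS(P): 3 reachable states
  u0 = rec X. 0 + 0 + a.X + b.0 + b.a.0 ⊢ —a→ u0, —b→ u1, —b→ u2
  u1 = 0 ⊢ deadlocked
  u2 = a.0 ⊢ —a→ u1
LTS(Q): 3 reachable states
  v0 = rec X. 0 + 0 + a.X + b.a.0 ⊢ —a→ v0, —b→ v1
  v1 = a.0 ⊢ —a→ v2
  v2 = 0 ⊢ deadlocked
Bisimilarity quotient blocks:
  B0 = {u0}
  B1 = {u1, v2}
  B2 = {u2, v1}
  B3 = {v0}
u0 ∈ B0, v0 ∈ B3 → different blocks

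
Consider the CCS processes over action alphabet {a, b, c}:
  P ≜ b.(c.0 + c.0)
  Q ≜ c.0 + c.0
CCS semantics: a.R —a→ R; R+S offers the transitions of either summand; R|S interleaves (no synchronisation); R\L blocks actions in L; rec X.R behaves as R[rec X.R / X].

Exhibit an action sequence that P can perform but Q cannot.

b

Reachable graph of P (3 states):
  p0 = b.(c.0 + c.0) ⊢ --b--▸ p1
  p1 = c.0 + c.0 ⊢ --c--▸ p2
  p2 = 0 ⊢ deadlocked
Reachable graph of Q (2 states):
  q0 = c.0 + c.0 ⊢ --c--▸ q1
  q1 = 0 ⊢ deadlocked
Executing b from P (initial set {p0}):
  step 1 (b): {p1}
  — P admits the full trace.
Executing b from Q (initial set {q0}):
  step 1 (b): ∅  — Q cannot continue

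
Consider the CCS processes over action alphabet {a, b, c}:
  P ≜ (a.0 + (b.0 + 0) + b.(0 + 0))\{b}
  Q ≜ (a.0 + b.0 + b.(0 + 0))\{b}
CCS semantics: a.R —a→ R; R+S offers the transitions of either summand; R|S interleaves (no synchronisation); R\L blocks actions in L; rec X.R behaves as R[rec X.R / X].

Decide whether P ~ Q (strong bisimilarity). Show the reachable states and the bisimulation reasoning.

YES

P's transition system — 2 states:
  p0 = (a.0 + (b.0 + 0) + b.(0 + 0))\{b} → -a-> p1
  p1 = 0\{b} → (no moves)
Q's transition system — 2 states:
  q0 = (a.0 + b.0 + b.(0 + 0))\{b} → -a-> q1
  q1 = 0\{b} → (no moves)
Coarsest stable partition (strong bisimilarity classes):
  B0 = {p0, q0}
  B1 = {p1, q1}
p0 ∈ B0, q0 ∈ B0 → same block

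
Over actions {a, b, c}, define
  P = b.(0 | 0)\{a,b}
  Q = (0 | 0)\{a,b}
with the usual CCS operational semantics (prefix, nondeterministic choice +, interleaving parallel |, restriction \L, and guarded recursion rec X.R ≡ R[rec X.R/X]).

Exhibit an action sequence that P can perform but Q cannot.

Reachable graph of P (2 states):
  m0 = b.(0 | 0)\{a,b} | -b-> m1
  m1 = (0 | 0)\{a,b} | stopped
Reachable graph of Q (1 states):
  n0 = (0 | 0)\{a,b} | stopped
Executing b from P (initial set {m0}):
  after b @ step 1: {m1}
  P completes σ.
Executing b from Q (initial set {n0}):
  after b @ step 1: ∅ (Q stuck)

b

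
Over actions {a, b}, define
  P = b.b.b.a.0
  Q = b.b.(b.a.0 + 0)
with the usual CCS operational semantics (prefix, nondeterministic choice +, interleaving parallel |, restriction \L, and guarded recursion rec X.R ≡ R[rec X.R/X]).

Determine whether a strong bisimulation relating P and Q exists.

LTS(P): 5 reachable states
  u0 = b.b.b.a.0 has moves —b→ u1
  u1 = b.b.a.0 has moves —b→ u2
  u2 = b.a.0 has moves —b→ u3
  u3 = a.0 has moves —a→ u4
  u4 = 0 has moves deadlocked
LTS(Q): 5 reachable states
  v0 = b.b.(b.a.0 + 0) has moves —b→ v1
  v1 = b.(b.a.0 + 0) has moves —b→ v2
  v2 = b.a.0 + 0 has moves —b→ v3
  v3 = a.0 has moves —a→ v4
  v4 = 0 has moves deadlocked
Coarsest stable partition (strong bisimilarity classes):
  B0 = {u0, v0}
  B1 = {u1, v1}
  B2 = {u2, v2}
  B3 = {u3, v3}
  B4 = {u4, v4}
u0 ∈ B0, v0 ∈ B0 → same block

YES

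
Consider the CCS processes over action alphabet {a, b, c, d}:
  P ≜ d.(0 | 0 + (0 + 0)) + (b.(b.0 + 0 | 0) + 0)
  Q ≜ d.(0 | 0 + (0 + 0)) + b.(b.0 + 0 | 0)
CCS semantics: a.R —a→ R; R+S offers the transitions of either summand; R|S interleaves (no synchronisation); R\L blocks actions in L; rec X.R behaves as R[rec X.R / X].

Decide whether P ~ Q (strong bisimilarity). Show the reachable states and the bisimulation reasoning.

P ~ Q

Reachable graph of P (4 states):
  u0 = d.(0 | 0 + (0 + 0)) + (b.(b.0 + 0 | 0) + 0) :: ··b··> u1, ··d··> u2
  u1 = b.0 + 0 | 0 :: ··b··> u3
  u2 = 0 | 0 + (0 + 0) :: ·
  u3 = 0 :: ·
Reachable graph of Q (4 states):
  v0 = d.(0 | 0 + (0 + 0)) + b.(b.0 + 0 | 0) :: ··b··> v1, ··d··> v2
  v1 = b.0 + 0 | 0 :: ··b··> v3
  v2 = 0 | 0 + (0 + 0) :: ·
  v3 = 0 :: ·
Coarsest stable partition (strong bisimilarity classes):
  B0 = {u0, v0}
  B1 = {u1, v1}
  B2 = {u2, u3, v2, v3}
u0 ∈ B0, v0 ∈ B0 → same block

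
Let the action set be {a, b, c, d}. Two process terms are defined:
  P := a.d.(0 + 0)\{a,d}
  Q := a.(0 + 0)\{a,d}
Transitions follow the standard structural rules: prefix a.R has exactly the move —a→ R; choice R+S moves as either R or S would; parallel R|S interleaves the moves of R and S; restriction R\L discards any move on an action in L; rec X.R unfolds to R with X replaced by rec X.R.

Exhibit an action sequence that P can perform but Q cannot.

LTS(P): 3 reachable states
  u0 = a.d.(0 + 0)\{a,d} :: ··a··> u1
  u1 = d.(0 + 0)\{a,d} :: ··d··> u2
  u2 = (0 + 0)\{a,d} :: ∅
LTS(Q): 2 reachable states
  v0 = a.(0 + 0)\{a,d} :: ··a··> v1
  v1 = (0 + 0)\{a,d} :: ∅
Run σ = ⟨ad⟩ on P: start {u0}
  step 1 (a): {u1}
  step 2 (d): {u2}
  — P admits the full trace.
Run σ = ⟨ad⟩ on Q: start {v0}
  step 1 (a): {v1}
  step 2 (d): no successor for Q

ad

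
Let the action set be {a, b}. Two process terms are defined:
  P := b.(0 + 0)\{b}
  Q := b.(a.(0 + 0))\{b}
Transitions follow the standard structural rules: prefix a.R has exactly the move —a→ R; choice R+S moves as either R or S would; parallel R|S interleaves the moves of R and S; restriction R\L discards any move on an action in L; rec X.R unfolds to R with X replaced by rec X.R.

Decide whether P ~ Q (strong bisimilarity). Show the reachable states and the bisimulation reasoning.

Reachable graph of P (2 states):
  m0 = b.(0 + 0)\{b} ⊢ --b--▸ m1
  m1 = (0 + 0)\{b} ⊢ deadlocked
Reachable graph of Q (3 states):
  n0 = b.(a.(0 + 0))\{b} ⊢ --b--▸ n1
  n1 = (a.(0 + 0))\{b} ⊢ --a--▸ n2
  n2 = (0 + 0)\{b} ⊢ deadlocked
Bisimilarity quotient blocks:
  B0 = {m0}
  B1 = {m1, n2}
  B2 = {n0}
  B3 = {n1}
m0 ∈ B0, n0 ∈ B2 → different blocks

NO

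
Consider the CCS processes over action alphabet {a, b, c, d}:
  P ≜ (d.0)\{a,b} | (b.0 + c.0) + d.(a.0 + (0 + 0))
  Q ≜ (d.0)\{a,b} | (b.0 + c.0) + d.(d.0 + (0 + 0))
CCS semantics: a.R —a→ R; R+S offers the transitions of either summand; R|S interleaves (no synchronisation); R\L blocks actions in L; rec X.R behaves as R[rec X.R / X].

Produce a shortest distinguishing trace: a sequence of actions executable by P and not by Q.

da

Reachable graph of P (6 states):
  m0 = (d.0)\{a,b} | (b.0 + c.0) + d.(a.0 + (0 + 0)) ⊢ -b-> m1, -c-> m1, -d-> m2, -d-> m3
  m1 = (d.0)\{a,b} | 0 ⊢ -d-> m4
  m2 = 0\{a,b} | (b.0 + c.0) ⊢ -b-> m4, -c-> m4
  m3 = a.0 + (0 + 0) ⊢ -a-> m5
  m4 = 0\{a,b} | 0 ⊢ ∅
  m5 = 0 ⊢ ∅
Reachable graph of Q (6 states):
  n0 = (d.0)\{a,b} | (b.0 + c.0) + d.(d.0 + (0 + 0)) ⊢ -b-> n1, -c-> n1, -d-> n2, -d-> n3
  n1 = (d.0)\{a,b} | 0 ⊢ -d-> n4
  n2 = 0\{a,b} | (b.0 + c.0) ⊢ -b-> n4, -c-> n4
  n3 = d.0 + (0 + 0) ⊢ -d-> n5
  n4 = 0\{a,b} | 0 ⊢ ∅
  n5 = 0 ⊢ ∅
Executing da from P (initial set {m0}):
  step 1 (d): {m2, m3}
  step 2 (a): {m5}
  P completes σ.
Executing da from Q (initial set {n0}):
  step 1 (d): {n2, n3}
  step 2 (a): no successor for Q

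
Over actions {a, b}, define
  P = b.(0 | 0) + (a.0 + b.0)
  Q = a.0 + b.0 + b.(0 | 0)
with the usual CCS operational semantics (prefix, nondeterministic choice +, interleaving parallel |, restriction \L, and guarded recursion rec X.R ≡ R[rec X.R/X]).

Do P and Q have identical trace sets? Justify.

traces(P) = traces(Q)

LTS(P): 3 reachable states
  u0 = b.(0 | 0) + (a.0 + b.0) :: --a--▸ u1, --b--▸ u1, --b--▸ u2
  u1 = 0 :: deadlocked
  u2 = 0 | 0 :: deadlocked
LTS(Q): 3 reachable states
  v0 = a.0 + b.0 + b.(0 | 0) :: --a--▸ v1, --b--▸ v1, --b--▸ v2
  v1 = 0 :: deadlocked
  v2 = 0 | 0 :: deadlocked
Bisimilarity quotient blocks:
  B0 = {u0, v0}
  B1 = {u1, u2, v1, v2}
u0 ∈ B0, v0 ∈ B0 → same block
Bisimilar ⇒ trace-equivalent.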